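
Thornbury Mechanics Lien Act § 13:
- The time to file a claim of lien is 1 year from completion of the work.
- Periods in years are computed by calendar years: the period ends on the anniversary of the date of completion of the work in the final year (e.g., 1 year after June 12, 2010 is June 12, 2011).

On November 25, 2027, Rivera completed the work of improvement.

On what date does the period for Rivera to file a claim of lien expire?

1 year after November 25, 2027 is November 25, 2028.

November 25, 2028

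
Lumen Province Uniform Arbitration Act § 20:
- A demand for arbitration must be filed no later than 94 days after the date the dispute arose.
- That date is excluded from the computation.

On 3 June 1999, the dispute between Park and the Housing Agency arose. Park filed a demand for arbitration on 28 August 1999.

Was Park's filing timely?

94 days after 3 June 1999 is September 5, 1999.
The deadline is September 5, 1999; the filing on August 28, 1999 is on or before that date.

Yes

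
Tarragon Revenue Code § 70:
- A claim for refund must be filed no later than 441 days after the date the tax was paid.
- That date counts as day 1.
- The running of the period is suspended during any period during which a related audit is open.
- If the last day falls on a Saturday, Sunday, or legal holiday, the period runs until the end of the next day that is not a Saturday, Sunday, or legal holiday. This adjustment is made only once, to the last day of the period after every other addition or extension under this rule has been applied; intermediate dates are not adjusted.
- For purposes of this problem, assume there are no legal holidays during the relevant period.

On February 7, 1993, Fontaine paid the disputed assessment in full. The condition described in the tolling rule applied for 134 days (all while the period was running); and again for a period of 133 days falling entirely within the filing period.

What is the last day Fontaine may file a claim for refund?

January 16, 1995

Counting February 7, 1993 as day 1, day 441 is April 23, 1994.
Tolling adds 134 days: April 23, 1994 + 134 days = September 4, 1994.
Tolling adds 133 days: September 4, 1994 + 133 days = January 15, 1995.
January 15, 1995 is Sunday. The next qualifying day is January 16, 1995.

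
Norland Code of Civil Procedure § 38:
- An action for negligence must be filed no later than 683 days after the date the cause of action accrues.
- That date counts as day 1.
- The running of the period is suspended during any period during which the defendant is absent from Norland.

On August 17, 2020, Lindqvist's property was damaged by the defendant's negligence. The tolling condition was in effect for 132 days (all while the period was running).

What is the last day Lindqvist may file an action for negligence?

Counting August 17, 2020 as day 1, day 683 is June 30, 2022.
Tolling adds 132 days: June 30, 2022 + 132 days = November 9, 2022.

November 9, 2022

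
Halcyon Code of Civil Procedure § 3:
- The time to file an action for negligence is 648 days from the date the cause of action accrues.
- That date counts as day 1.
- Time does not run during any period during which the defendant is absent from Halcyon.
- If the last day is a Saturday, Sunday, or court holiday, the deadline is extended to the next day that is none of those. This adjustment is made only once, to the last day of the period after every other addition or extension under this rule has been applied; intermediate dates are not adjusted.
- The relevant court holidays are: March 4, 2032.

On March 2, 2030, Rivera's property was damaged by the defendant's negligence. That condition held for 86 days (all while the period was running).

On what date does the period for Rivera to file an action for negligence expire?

March 5, 2032

Counting March 2, 2030 as day 1, day 648 is December 9, 2031.
Tolling adds 86 days: December 9, 2031 + 86 days = March 4, 2032.
March 4, 2032 is a listed holiday. The next qualifying day is March 5, 2032.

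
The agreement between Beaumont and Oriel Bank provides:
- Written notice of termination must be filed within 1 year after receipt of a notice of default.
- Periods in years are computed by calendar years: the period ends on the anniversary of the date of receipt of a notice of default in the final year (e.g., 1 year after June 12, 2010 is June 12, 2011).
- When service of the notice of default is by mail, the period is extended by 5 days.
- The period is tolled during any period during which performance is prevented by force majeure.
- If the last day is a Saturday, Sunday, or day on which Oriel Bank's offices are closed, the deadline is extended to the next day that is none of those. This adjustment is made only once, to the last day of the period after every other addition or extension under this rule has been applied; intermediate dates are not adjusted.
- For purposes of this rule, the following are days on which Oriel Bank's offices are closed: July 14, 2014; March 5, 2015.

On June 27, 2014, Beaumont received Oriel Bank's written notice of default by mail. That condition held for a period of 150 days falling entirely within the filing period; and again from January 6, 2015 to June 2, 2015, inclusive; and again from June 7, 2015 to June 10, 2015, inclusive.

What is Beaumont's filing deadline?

1 year after June 27, 2014 is June 27, 2015.
Service was by mail, adding 5 days: June 27, 2015 + 5 days = July 2, 2015.
Tolling adds 150 days: July 2, 2015 + 150 days = November 29, 2015.
From January 6, 2015 through June 2, 2015 inclusive is 148 days; tolling adds 148 days: November 29, 2015 + 148 days = April 25, 2016.
From June 7, 2015 through June 10, 2015 inclusive is 4 days; tolling adds 4 days: April 25, 2016 + 4 days = April 29, 2016.
April 29, 2016 is a Friday and not a day on which Oriel Bank's offices are closed, so no extension applies.

April 29, 2016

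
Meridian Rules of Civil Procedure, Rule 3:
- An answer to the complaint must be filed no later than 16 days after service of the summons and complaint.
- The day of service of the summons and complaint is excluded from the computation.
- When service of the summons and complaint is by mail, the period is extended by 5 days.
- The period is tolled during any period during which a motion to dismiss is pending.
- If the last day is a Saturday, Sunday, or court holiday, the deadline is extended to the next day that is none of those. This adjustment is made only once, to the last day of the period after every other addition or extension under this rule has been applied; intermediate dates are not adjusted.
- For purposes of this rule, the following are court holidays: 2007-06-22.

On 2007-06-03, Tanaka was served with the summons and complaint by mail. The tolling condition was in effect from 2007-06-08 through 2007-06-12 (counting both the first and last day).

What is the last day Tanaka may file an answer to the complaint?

16 days after 2007-06-03 is June 19, 2007.
Service was by mail, adding 5 days: June 19, 2007 + 5 days = June 24, 2007.
From June 8, 2007 through June 12, 2007 inclusive is 5 days; tolling adds 5 days: June 24, 2007 + 5 days = June 29, 2007.
June 29, 2007 is a Friday and not a court holiday, so no extension applies.

June 29, 2007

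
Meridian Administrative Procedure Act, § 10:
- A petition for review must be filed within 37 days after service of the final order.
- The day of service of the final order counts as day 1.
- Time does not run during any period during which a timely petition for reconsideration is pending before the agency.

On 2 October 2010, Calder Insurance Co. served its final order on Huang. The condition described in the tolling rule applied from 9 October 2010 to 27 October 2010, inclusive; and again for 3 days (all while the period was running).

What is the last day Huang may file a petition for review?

Counting 2 October 2010 as day 1, day 37 is November 7, 2010.
From October 9, 2010 through October 27, 2010 inclusive is 19 days; tolling adds 19 days: November 7, 2010 + 19 days = November 26, 2010.
Tolling adds 3 days: November 26, 2010 + 3 days = November 29, 2010.

November 29, 2010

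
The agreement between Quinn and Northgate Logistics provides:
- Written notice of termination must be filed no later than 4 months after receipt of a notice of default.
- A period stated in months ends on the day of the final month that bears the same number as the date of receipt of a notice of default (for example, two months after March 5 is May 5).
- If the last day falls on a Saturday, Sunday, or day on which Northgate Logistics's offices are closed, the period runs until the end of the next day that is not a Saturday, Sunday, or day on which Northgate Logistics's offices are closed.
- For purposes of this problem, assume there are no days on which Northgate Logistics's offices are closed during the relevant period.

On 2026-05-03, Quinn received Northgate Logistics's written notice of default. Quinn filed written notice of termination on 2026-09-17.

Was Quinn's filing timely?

4 months after 2026-05-03 is September 3, 2026.
September 3, 2026 is a Thursday and not a day on which Northgate Logistics's offices are closed, so no extension applies.
The deadline is September 3, 2026; the filing on September 17, 2026 is after that date.

No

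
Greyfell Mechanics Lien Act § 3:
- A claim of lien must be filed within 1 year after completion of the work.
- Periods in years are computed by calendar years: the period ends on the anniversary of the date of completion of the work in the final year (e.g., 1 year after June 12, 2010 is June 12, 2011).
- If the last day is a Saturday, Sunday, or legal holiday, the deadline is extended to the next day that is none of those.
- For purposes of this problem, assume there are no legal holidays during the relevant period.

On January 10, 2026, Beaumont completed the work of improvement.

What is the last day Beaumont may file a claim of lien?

1 year after January 10, 2026 is January 10, 2027.
January 10, 2027 is Sunday. The next qualifying day is January 11, 2027.

January 11, 2027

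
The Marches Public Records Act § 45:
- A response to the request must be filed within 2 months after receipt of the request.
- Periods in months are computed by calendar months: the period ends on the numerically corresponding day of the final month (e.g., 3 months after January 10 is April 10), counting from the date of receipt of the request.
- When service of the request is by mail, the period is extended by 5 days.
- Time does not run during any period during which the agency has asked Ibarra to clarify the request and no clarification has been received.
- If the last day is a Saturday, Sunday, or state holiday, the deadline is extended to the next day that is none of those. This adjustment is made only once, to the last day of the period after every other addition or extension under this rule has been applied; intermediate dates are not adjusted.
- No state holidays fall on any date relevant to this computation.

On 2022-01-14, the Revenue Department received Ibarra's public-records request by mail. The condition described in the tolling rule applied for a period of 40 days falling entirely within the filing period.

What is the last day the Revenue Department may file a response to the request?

2 months after 2022-01-14 is March 14, 2022.
Service was by mail, adding 5 days: March 14, 2022 + 5 days = March 19, 2022.
Tolling adds 40 days: March 19, 2022 + 40 days = April 28, 2022.
April 28, 2022 is a Thursday and not a state holiday, so no extension applies.

April 28, 2022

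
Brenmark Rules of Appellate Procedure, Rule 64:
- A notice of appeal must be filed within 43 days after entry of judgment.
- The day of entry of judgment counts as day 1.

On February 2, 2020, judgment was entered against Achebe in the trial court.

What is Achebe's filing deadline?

March 15, 2020

Counting February 2, 2020 as day 1, day 43 is March 15, 2020.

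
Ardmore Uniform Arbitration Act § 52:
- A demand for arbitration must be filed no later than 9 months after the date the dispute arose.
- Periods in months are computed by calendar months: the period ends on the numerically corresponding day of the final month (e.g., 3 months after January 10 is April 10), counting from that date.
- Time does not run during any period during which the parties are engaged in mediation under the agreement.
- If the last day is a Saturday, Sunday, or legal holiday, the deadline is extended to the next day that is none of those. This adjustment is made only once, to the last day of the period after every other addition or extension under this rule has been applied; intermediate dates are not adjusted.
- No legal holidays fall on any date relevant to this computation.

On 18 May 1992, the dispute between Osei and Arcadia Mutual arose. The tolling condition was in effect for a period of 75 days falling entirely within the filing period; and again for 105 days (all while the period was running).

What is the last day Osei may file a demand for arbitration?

August 17, 1993

9 months after 18 May 1992 is February 18, 1993.
Tolling adds 75 days: February 18, 1993 + 75 days = May 4, 1993.
Tolling adds 105 days: May 4, 1993 + 105 days = August 17, 1993.
August 17, 1993 is a Tuesday and not a legal holiday, so no extension applies.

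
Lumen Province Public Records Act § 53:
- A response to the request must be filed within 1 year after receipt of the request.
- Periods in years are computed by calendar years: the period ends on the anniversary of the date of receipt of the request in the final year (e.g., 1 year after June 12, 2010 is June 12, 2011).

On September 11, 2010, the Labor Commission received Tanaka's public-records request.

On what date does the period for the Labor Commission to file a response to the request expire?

1 year after September 11, 2010 is September 11, 2011.

September 11, 2011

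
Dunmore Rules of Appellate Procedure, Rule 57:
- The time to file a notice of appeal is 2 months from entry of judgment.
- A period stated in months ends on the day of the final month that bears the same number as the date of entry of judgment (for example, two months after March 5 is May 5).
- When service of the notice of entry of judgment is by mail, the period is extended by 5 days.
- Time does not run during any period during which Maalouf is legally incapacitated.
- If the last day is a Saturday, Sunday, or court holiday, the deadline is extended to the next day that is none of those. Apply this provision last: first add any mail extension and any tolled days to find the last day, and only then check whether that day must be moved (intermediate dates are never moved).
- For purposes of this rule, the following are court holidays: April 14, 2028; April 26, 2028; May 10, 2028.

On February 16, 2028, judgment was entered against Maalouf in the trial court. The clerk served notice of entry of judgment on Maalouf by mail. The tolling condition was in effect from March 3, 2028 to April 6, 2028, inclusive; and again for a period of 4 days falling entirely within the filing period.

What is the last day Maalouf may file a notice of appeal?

2 months after February 16, 2028 is April 16, 2028.
Service was by mail, adding 5 days: April 16, 2028 + 5 days = April 21, 2028.
From March 3, 2028 through April 6, 2028 inclusive is 35 days; tolling adds 35 days: April 21, 2028 + 35 days = May 26, 2028.
Tolling adds 4 days: May 26, 2028 + 4 days = May 30, 2028.
May 30, 2028 is a Tuesday and not a court holiday, so no extension applies.

May 30, 2028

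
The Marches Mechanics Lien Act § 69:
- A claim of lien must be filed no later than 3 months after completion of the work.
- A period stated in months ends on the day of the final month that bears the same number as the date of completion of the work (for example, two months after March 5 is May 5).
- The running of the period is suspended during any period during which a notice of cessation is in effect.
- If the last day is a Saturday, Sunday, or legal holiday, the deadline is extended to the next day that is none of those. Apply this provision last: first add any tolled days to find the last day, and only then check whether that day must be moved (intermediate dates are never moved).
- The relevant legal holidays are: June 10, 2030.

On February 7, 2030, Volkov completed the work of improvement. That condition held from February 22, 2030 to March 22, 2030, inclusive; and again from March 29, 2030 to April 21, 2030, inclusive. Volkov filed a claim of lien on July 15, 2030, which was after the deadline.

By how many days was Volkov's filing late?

14 days

3 months after February 7, 2030 is May 7, 2030.
From February 22, 2030 through March 22, 2030 inclusive is 29 days; tolling adds 29 days: May 7, 2030 + 29 days = June 5, 2030.
From March 29, 2030 through April 21, 2030 inclusive is 24 days; tolling adds 24 days: June 5, 2030 + 24 days = June 29, 2030.
June 29, 2030 is Saturday; June 30, 2030 is Sunday. The next qualifying day is July 1, 2030.
The deadline is July 1, 2030; from July 1, 2030 to July 15, 2030 is 14 days.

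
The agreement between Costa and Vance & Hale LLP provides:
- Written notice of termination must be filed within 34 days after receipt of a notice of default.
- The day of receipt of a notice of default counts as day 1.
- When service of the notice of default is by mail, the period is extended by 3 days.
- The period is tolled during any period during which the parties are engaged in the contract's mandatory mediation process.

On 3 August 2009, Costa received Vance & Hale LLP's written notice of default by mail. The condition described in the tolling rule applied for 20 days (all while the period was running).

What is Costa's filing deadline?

September 28, 2009

Counting 3 August 2009 as day 1, day 34 is September 5, 2009.
Service was by mail, adding 3 days: September 5, 2009 + 3 days = September 8, 2009.
Tolling adds 20 days: September 8, 2009 + 20 days = September 28, 2009.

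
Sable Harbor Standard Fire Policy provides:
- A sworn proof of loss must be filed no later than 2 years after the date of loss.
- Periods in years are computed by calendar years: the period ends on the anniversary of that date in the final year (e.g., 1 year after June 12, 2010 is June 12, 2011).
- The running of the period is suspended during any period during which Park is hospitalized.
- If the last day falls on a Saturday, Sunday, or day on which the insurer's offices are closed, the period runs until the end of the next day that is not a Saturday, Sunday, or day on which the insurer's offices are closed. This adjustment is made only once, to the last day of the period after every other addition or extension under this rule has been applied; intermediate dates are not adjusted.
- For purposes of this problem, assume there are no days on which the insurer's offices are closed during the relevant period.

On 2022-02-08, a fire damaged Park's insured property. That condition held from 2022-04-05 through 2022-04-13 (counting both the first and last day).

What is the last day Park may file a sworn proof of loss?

2 years after 2022-02-08 is February 8, 2024.
From April 5, 2022 through April 13, 2022 inclusive is 9 days; tolling adds 9 days: February 8, 2024 + 9 days = February 17, 2024.
February 17, 2024 is Saturday; February 18, 2024 is Sunday. The next qualifying day is February 19, 2024.

February 19, 2024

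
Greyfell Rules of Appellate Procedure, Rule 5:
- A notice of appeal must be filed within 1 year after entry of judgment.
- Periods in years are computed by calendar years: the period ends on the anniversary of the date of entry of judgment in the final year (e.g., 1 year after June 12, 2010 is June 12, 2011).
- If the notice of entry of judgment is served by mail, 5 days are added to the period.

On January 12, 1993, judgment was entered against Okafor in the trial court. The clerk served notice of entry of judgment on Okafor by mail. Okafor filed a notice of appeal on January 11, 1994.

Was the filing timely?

Yes

1 year after January 12, 1993 is January 12, 1994.
Service was by mail, adding 5 days: January 12, 1994 + 5 days = January 17, 1994.
The deadline is January 17, 1994; the filing on January 11, 1994 is on or before that date.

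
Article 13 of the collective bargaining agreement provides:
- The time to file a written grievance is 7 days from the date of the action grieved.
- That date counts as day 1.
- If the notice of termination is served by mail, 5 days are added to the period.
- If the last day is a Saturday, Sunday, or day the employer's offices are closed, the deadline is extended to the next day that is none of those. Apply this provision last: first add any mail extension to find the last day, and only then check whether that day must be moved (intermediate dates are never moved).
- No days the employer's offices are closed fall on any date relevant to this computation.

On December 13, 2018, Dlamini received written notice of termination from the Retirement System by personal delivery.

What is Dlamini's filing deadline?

December 19, 2018

Counting December 13, 2018 as day 1, day 7 is December 19, 2018.
Service was not by mail, so no mail extension applies.
December 19, 2018 is a Wednesday and not a day the employer's offices are closed, so no extension applies.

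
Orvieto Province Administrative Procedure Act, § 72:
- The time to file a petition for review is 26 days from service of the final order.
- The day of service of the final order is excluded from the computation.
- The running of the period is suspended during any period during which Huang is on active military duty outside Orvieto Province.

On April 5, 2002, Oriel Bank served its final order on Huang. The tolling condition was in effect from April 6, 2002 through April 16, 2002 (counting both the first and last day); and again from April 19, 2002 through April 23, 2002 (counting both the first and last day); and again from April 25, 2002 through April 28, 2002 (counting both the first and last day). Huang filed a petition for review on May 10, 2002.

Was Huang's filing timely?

26 days after April 5, 2002 is May 1, 2002.
From April 6, 2002 through April 16, 2002 inclusive is 11 days; tolling adds 11 days: May 1, 2002 + 11 days = May 12, 2002.
From April 19, 2002 through April 23, 2002 inclusive is 5 days; tolling adds 5 days: May 12, 2002 + 5 days = May 17, 2002.
From April 25, 2002 through April 28, 2002 inclusive is 4 days; tolling adds 4 days: May 17, 2002 + 4 days = May 21, 2002.
The deadline is May 21, 2002; the filing on May 10, 2002 is on or before that date.

Yes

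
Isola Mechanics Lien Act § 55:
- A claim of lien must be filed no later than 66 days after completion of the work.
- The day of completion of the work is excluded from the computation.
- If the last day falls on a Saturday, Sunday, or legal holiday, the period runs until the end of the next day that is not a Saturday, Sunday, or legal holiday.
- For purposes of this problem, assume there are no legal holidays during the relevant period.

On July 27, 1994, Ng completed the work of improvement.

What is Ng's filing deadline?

66 days after July 27, 1994 is October 1, 1994.
October 1, 1994 is Saturday; October 2, 1994 is Sunday. The next qualifying day is October 3, 1994.

October 3, 1994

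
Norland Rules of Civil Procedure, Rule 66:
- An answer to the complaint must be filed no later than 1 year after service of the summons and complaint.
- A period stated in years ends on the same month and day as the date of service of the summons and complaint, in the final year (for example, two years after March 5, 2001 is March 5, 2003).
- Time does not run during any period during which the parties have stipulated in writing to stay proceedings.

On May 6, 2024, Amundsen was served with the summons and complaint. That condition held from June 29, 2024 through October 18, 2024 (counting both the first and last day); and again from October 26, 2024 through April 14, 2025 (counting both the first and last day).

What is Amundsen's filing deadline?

1 year after May 6, 2024 is May 6, 2025.
From June 29, 2024 through October 18, 2024 inclusive is 112 days; tolling adds 112 days: May 6, 2025 + 112 days = August 26, 2025.
From October 26, 2024 through April 14, 2025 inclusive is 171 days; tolling adds 171 days: August 26, 2025 + 171 days = February 13, 2026.

February 13, 2026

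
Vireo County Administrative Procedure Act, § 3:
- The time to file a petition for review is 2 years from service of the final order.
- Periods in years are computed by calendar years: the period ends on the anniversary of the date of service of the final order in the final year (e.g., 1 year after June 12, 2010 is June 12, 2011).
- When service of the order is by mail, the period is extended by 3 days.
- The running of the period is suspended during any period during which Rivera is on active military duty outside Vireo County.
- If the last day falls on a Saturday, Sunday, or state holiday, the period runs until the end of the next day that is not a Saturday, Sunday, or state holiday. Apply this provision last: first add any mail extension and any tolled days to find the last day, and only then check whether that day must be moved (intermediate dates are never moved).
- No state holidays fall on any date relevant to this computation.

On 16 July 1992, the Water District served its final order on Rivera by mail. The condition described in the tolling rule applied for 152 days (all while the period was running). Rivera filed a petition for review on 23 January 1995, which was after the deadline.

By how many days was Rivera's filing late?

2 years after 16 July 1992 is July 16, 1994.
Service was by mail, adding 3 days: July 16, 1994 + 3 days = July 19, 1994.
Tolling adds 152 days: July 19, 1994 + 152 days = December 18, 1994.
December 18, 1994 is Sunday. The next qualifying day is December 19, 1994.
The deadline is December 19, 1994; from December 19, 1994 to January 23, 1995 is 35 days.

35 days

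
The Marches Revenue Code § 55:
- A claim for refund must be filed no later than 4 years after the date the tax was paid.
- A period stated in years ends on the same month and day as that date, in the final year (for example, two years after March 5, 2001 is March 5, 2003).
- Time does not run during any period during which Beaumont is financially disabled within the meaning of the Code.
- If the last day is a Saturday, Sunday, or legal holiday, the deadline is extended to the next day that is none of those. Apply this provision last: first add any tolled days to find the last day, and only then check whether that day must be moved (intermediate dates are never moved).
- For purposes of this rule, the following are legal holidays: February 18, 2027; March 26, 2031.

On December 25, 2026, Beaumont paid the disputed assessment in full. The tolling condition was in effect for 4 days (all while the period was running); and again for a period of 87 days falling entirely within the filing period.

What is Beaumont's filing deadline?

March 27, 2031

4 years after December 25, 2026 is December 25, 2030.
Tolling adds 4 days: December 25, 2030 + 4 days = December 29, 2030.
Tolling adds 87 days: December 29, 2030 + 87 days = March 26, 2031.
March 26, 2031 is a listed holiday. The next qualifying day is March 27, 2031.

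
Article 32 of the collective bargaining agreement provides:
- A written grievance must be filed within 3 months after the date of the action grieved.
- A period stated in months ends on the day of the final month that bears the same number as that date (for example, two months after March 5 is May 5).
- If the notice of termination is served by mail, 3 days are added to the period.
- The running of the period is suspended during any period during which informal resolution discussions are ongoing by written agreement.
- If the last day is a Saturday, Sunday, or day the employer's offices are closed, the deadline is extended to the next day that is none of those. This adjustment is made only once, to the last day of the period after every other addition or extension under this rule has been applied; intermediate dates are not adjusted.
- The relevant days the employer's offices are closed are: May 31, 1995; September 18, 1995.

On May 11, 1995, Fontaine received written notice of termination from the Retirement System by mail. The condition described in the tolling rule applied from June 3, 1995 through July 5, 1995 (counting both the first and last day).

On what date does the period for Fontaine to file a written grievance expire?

September 19, 1995

3 months after May 11, 1995 is August 11, 1995.
Service was by mail, adding 3 days: August 11, 1995 + 3 days = August 14, 1995.
From June 3, 1995 through July 5, 1995 inclusive is 33 days; tolling adds 33 days: August 14, 1995 + 33 days = September 16, 1995.
September 16, 1995 is Saturday; September 17, 1995 is Sunday; September 18, 1995 is a listed holiday. The next qualifying day is September 19, 1995.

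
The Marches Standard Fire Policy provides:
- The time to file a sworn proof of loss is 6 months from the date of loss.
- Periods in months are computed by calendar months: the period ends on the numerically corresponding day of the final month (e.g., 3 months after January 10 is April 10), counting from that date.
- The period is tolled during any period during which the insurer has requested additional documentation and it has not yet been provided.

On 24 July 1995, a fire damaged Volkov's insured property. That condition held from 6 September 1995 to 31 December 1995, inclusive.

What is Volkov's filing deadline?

6 months after 24 July 1995 is January 24, 1996.
From September 6, 1995 through December 31, 1995 inclusive is 117 days; tolling adds 117 days: January 24, 1996 + 117 days = May 20, 1996.

May 20, 1996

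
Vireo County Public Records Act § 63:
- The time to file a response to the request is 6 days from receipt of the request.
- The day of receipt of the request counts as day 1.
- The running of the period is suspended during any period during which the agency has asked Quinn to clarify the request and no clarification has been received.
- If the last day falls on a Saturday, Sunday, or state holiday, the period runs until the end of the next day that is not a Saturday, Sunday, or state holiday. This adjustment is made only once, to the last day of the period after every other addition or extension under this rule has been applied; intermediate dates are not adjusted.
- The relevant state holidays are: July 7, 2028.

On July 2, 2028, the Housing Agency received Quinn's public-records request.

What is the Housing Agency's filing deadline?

July 10, 2028

Counting July 2, 2028 as day 1, day 6 is July 7, 2028.
July 7, 2028 is a listed holiday; July 8, 2028 is Saturday; July 9, 2028 is Sunday. The next qualifying day is July 10, 2028.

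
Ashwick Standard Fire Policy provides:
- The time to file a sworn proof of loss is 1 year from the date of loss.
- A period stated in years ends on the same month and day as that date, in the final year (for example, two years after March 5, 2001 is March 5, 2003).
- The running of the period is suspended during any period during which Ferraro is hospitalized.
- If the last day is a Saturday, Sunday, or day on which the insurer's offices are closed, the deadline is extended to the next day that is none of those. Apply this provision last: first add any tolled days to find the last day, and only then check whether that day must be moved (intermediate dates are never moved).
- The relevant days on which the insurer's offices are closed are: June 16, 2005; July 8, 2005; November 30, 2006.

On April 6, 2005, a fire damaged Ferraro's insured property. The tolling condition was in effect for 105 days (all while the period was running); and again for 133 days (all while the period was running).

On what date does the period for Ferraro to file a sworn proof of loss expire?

1 year after April 6, 2005 is April 6, 2006.
Tolling adds 105 days: April 6, 2006 + 105 days = July 20, 2006.
Tolling adds 133 days: July 20, 2006 + 133 days = November 30, 2006.
November 30, 2006 is a listed holiday. The next qualifying day is December 1, 2006.

December 1, 2006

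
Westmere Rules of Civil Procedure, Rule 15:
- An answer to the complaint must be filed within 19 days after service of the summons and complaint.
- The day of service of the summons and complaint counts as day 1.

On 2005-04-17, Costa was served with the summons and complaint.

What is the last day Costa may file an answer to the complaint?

May 5, 2005

Counting 2005-04-17 as day 1, day 19 is May 5, 2005.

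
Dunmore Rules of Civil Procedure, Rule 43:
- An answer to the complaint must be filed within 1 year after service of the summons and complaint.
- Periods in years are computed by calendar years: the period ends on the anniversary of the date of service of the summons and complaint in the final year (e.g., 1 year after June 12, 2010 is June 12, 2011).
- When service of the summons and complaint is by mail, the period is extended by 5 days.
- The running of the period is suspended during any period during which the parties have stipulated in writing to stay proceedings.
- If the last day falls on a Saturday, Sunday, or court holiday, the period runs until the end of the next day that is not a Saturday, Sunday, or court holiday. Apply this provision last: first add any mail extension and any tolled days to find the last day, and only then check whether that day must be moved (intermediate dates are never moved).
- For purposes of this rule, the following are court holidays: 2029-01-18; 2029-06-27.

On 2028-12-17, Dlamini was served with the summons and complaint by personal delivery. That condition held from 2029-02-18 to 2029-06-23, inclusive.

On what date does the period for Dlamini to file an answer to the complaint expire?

April 22, 2030

1 year after 2028-12-17 is December 17, 2029.
Service was not by mail, so no mail extension applies.
From February 18, 2029 through June 23, 2029 inclusive is 126 days; tolling adds 126 days: December 17, 2029 + 126 days = April 22, 2030.
April 22, 2030 is a Monday and not a court holiday, so no extension applies.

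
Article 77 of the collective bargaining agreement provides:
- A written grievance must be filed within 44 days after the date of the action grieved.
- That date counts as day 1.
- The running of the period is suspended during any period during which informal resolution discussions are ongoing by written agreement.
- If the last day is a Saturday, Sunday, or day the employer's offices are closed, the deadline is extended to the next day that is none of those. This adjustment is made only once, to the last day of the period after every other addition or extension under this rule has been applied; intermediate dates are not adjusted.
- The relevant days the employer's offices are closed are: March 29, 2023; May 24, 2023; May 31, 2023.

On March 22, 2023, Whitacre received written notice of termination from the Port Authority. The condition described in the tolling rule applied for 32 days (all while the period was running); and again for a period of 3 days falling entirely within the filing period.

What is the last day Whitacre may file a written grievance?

June 8, 2023

Counting March 22, 2023 as day 1, day 44 is May 4, 2023.
Tolling adds 32 days: May 4, 2023 + 32 days = June 5, 2023.
Tolling adds 3 days: June 5, 2023 + 3 days = June 8, 2023.
June 8, 2023 is a Thursday and not a day the employer's offices are closed, so no extension applies.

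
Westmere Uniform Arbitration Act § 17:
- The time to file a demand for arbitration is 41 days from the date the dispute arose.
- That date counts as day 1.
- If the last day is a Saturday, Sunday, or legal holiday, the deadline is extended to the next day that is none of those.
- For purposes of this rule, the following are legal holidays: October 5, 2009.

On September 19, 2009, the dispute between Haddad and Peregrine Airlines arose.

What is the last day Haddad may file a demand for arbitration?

October 29, 2009

Counting September 19, 2009 as day 1, day 41 is October 29, 2009.
October 29, 2009 is a Thursday and not a legal holiday, so no extension applies.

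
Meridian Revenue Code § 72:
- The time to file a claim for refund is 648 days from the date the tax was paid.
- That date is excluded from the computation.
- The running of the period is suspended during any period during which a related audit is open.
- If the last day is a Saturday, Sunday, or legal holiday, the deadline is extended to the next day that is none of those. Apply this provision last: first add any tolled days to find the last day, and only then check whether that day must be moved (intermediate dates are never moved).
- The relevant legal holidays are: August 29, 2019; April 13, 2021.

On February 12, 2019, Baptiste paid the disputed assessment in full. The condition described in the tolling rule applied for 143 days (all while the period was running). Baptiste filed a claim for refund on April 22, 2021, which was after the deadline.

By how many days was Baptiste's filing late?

8 days

648 days after February 12, 2019 is November 21, 2020.
Tolling adds 143 days: November 21, 2020 + 143 days = April 13, 2021.
April 13, 2021 is a listed holiday. The next qualifying day is April 14, 2021.
The deadline is April 14, 2021; from April 14, 2021 to April 22, 2021 is 8 days.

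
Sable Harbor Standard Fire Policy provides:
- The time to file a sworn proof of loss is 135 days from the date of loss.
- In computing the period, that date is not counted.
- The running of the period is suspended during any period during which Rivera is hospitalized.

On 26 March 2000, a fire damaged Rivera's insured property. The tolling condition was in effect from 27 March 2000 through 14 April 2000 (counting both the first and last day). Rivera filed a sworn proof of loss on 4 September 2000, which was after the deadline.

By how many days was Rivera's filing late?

135 days after 26 March 2000 is August 8, 2000.
From March 27, 2000 through April 14, 2000 inclusive is 19 days; tolling adds 19 days: August 8, 2000 + 19 days = August 27, 2000.
The deadline is August 27, 2000; from August 27, 2000 to September 4, 2000 is 8 days.

8 days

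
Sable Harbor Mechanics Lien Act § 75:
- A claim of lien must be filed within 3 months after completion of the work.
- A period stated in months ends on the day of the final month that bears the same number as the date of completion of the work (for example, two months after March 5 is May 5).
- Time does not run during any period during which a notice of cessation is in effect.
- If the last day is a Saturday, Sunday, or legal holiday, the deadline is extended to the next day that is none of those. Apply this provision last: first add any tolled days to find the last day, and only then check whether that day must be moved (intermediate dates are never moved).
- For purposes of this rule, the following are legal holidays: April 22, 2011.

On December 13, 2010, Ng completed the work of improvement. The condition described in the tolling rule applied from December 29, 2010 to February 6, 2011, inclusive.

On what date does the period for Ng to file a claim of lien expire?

April 25, 2011

3 months after December 13, 2010 is March 13, 2011.
From December 29, 2010 through February 6, 2011 inclusive is 40 days; tolling adds 40 days: March 13, 2011 + 40 days = April 22, 2011.
April 22, 2011 is a listed holiday; April 23, 2011 is Saturday; April 24, 2011 is Sunday. The next qualifying day is April 25, 2011.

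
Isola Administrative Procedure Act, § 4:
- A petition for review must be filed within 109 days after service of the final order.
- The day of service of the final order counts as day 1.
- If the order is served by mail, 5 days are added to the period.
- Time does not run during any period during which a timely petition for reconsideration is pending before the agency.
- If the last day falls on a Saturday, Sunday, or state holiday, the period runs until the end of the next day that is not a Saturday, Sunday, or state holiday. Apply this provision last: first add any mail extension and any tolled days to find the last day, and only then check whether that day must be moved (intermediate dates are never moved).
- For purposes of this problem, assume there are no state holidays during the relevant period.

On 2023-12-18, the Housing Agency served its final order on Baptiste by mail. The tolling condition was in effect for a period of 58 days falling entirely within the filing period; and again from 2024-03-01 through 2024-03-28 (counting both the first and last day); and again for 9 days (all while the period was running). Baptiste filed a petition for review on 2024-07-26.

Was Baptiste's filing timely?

No

Counting 2023-12-18 as day 1, day 109 is April 4, 2024.
Service was by mail, adding 5 days: April 4, 2024 + 5 days = April 9, 2024.
Tolling adds 58 days: April 9, 2024 + 58 days = June 6, 2024.
From March 1, 2024 through March 28, 2024 inclusive is 28 days; tolling adds 28 days: June 6, 2024 + 28 days = July 4, 2024.
Tolling adds 9 days: July 4, 2024 + 9 days = July 13, 2024.
July 13, 2024 is Saturday; July 14, 2024 is Sunday. The next qualifying day is July 15, 2024.
The deadline is July 15, 2024; the filing on July 26, 2024 is after that date.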